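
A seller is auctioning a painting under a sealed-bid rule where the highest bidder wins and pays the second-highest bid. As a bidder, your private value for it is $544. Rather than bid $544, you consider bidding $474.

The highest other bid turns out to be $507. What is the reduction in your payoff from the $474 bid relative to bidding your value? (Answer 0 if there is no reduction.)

Bidding your value $544: you win (since $544 > $507) and pay $507. Payoff $37.
Bidding $474: you lose. Payoff $0.
The competing bid $507 lies between your shaded bid and your value, so underbidding forfeits an item you could have won at a profitable price.
Loss from deviating = $37 − ($0) = $37.

$37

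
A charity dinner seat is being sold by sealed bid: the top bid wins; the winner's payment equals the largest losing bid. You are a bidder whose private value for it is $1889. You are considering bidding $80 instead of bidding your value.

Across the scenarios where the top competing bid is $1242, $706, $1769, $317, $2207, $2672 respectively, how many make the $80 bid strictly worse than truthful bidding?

The deviation hurts exactly when the highest competing bid lies strictly between $80 and $1889 — underbidding then forfeits a profitable win.
$1242: inside the interval → strictly worse (loss $647).
$706: inside the interval → strictly worse (loss $1183).
$1769: inside the interval → strictly worse (loss $120).
$317: inside the interval → strictly worse (loss $1572).
$2207: above both → same outcome either way.
$2672: above both → same outcome either way.
Count: 4.

4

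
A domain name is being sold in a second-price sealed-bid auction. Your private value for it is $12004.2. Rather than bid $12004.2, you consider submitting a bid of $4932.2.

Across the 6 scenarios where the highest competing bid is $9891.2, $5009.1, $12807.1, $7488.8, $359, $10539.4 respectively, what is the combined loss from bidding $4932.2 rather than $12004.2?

The deviation costs you only when the competing bid falls strictly between $4932.2 and $12004.2; elsewhere both bids give the same outcome.
$9891.2: truthful payoff $2113, deviation payoff $0 → loss $2113.
$5009.1: truthful payoff $6995.1, deviation payoff $0 → loss $6995.1.
$12807.1: outcomes coincide → loss $0.
$7488.8: truthful payoff $4515.4, deviation payoff $0 → loss $4515.4.
$359: outcomes coincide → loss $0.
$10539.4: truthful payoff $1464.8, deviation payoff $0 → loss $1464.8.
Total loss = $2113 + $6995.1 + $4515.4 + $1464.8 = $15088.3.
In a second-price auction your bid sets only whether you win, not what you pay, so bidding your true value is weakly dominant.

$15088.3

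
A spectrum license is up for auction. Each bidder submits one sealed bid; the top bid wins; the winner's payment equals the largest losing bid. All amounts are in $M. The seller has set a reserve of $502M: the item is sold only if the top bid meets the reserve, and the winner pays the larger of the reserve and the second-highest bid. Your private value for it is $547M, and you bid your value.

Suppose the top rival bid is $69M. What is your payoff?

$45M

Your bid $547M is the highest and exceeds the reserve.
Price = max(second-highest bid, reserve) = max($69M, $502M) = $502M.
Payoff = $547M − $502M = $45M.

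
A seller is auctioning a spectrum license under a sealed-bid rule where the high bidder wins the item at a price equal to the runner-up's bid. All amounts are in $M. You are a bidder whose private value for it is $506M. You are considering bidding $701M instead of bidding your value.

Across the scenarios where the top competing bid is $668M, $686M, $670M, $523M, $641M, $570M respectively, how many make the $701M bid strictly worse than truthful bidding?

The deviation hurts exactly when the highest competing bid lies strictly between $506M and $701M — overbidding then wins at a price above your value.
$668M: inside the interval → strictly worse (loss $162M).
$686M: inside the interval → strictly worse (loss $180M).
$670M: inside the interval → strictly worse (loss $164M).
$523M: inside the interval → strictly worse (loss $17M).
$641M: inside the interval → strictly worse (loss $135M).
$570M: inside the interval → strictly worse (loss $64M).
Count: 6.

6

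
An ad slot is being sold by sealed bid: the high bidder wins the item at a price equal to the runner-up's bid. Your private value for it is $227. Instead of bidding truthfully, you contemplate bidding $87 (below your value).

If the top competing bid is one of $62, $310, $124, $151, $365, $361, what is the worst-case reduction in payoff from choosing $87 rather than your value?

$62: same outcome either way → loss $0.
$310: same outcome either way → loss $0.
$124: truthful gives $103, deviation gives $0 → loss $103.
$151: truthful gives $76, deviation gives $0 → loss $76.
$365: same outcome either way → loss $0.
$361: same outcome either way → loss $0.
Maximum loss: $103.

$103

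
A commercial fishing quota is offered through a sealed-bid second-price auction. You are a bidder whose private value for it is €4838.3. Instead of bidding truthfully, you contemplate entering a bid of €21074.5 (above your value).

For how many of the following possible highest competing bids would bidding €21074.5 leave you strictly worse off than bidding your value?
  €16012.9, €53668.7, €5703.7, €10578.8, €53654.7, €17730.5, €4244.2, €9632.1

The deviation hurts exactly when the highest competing bid lies strictly between €4838.3 and €21074.5 — overbidding then wins at a price above your value.
€16012.9: inside the interval → strictly worse (loss €11174.6).
€53668.7: above both → same outcome either way.
€5703.7: inside the interval → strictly worse (loss €865.4).
€10578.8: inside the interval → strictly worse (loss €5740.5).
€53654.7: above both → same outcome either way.
€17730.5: inside the interval → strictly worse (loss €12892.2).
€4244.2: below both → same outcome either way.
€9632.1: inside the interval → strictly worse (loss €4793.8).
Count: 5.

5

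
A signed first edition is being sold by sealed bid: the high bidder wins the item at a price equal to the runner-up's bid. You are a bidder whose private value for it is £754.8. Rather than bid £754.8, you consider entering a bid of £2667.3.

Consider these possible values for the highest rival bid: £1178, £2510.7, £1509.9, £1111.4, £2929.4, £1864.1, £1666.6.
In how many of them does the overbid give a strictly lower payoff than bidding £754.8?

6

The deviation hurts exactly when the highest competing bid lies strictly between £754.8 and £2667.3 — overbidding then wins at a price above your value.
£1178: inside the interval → strictly worse (loss £423.2).
£2510.7: inside the interval → strictly worse (loss £1755.9).
£1509.9: inside the interval → strictly worse (loss £755.1).
£1111.4: inside the interval → strictly worse (loss £356.6).
£2929.4: above both → same outcome either way.
£1864.1: inside the interval → strictly worse (loss £1109.3).
£1666.6: inside the interval → strictly worse (loss £911.8).
Count: 6.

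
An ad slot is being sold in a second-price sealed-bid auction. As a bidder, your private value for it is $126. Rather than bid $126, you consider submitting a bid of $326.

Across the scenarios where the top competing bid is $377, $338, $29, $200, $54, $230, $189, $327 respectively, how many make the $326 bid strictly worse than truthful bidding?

3

The deviation hurts exactly when the highest competing bid lies strictly between $126 and $326 — overbidding then wins at a price above your value.
$377: above both → same outcome either way.
$338: above both → same outcome either way.
$29: below both → same outcome either way.
$200: inside the interval → strictly worse (loss $74).
$54: below both → same outcome either way.
$230: inside the interval → strictly worse (loss $104).
$189: inside the interval → strictly worse (loss $63).
$327: above both → same outcome either way.
Count: 3.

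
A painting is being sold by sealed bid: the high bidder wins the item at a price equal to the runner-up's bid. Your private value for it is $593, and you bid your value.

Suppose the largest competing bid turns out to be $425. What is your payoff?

$168

Your bid $593 exceeds the highest competing bid $425, so you win.
In a second-price auction the winner pays the second-highest bid, $425.
Payoff = value − price = $593 − $425 = $168.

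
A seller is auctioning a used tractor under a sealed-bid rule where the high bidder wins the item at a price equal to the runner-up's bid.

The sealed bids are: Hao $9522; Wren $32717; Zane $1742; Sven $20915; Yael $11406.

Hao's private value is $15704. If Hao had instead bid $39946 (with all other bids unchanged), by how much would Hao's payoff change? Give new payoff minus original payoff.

The highest bid among the other bidders is $32717; Hao's bid doesn't change that.
Original bid $9522: Hao is not highest (top rival bid is $32717); payoff $0.
Alternative bid $39946: Hao is highest, pays the top rival bid $32717; payoff $15704 − $32717 = −$17013.
Change in payoff = −$17013 − ($0) = −$17013.

−$17013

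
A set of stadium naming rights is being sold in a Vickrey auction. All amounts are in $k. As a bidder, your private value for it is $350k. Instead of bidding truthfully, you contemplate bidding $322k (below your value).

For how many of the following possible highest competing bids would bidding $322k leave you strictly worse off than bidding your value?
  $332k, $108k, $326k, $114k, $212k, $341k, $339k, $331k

5

The deviation hurts exactly when the highest competing bid lies strictly between $322k and $350k — underbidding then forfeits a profitable win.
$332k: inside the interval → strictly worse (loss $18k).
$108k: below both → same outcome either way.
$326k: inside the interval → strictly worse (loss $24k).
$114k: below both → same outcome either way.
$212k: below both → same outcome either way.
$341k: inside the interval → strictly worse (loss $9k).
$339k: inside the interval → strictly worse (loss $11k).
$331k: inside the interval → strictly worse (loss $19k).
Count: 5.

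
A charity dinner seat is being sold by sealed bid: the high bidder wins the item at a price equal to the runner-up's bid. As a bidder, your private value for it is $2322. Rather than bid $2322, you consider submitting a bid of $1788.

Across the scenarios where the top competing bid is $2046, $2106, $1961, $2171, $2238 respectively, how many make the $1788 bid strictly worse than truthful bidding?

The deviation hurts exactly when the highest competing bid lies strictly between $1788 and $2322 — underbidding then forfeits a profitable win.
$2046: inside the interval → strictly worse (loss $276).
$2106: inside the interval → strictly worse (loss $216).
$1961: inside the interval → strictly worse (loss $361).
$2171: inside the interval → strictly worse (loss $151).
$2238: inside the interval → strictly worse (loss $84).
Count: 5.

5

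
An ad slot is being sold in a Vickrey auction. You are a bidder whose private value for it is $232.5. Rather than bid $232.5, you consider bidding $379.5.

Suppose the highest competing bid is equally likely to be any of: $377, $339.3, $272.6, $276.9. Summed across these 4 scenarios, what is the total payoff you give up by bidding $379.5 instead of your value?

$335.8

The deviation costs you only when the competing bid falls strictly between $232.5 and $379.5; elsewhere both bids give the same outcome.
$377: truthful payoff $0, deviation payoff −$144.5 → loss $144.5.
$339.3: truthful payoff $0, deviation payoff −$106.8 → loss $106.8.
$272.6: truthful payoff $0, deviation payoff −$40.1 → loss $40.1.
$276.9: truthful payoff $0, deviation payoff −$44.4 → loss $44.4.
Total loss = $144.5 + $106.8 + $40.1 + $44.4 = $335.8.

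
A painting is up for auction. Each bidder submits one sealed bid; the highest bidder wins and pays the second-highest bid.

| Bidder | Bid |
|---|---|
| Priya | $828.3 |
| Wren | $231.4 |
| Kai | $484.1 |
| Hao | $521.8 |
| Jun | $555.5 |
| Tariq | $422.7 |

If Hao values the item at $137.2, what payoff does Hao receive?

Highest bid: Priya at $828.3, so Priya wins.
Second-highest bid: Jun at $555.5 — that is the price the winner pays.
Hao did not win, so Hao pays nothing and receives nothing: payoff $0.

$0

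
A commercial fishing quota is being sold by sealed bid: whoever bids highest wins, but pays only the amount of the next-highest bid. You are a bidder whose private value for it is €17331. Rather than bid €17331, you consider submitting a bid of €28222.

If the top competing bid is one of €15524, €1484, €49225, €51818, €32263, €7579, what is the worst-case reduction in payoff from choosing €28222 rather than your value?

€15524: same outcome either way → loss €0.
€1484: same outcome either way → loss €0.
€49225: same outcome either way → loss €0.
€51818: same outcome either way → loss €0.
€32263: same outcome either way → loss €0.
€7579: same outcome either way → loss €0.
Maximum loss: €0.

€0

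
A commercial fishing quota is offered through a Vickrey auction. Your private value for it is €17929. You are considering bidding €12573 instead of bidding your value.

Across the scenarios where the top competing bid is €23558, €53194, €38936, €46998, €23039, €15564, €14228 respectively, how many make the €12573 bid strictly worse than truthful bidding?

The deviation hurts exactly when the highest competing bid lies strictly between €12573 and €17929 — underbidding then forfeits a profitable win.
€23558: above both → same outcome either way.
€53194: above both → same outcome either way.
€38936: above both → same outcome either way.
€46998: above both → same outcome either way.
€23039: above both → same outcome either way.
€15564: inside the interval → strictly worse (loss €2365).
€14228: inside the interval → strictly worse (loss €3701).
Count: 2.

2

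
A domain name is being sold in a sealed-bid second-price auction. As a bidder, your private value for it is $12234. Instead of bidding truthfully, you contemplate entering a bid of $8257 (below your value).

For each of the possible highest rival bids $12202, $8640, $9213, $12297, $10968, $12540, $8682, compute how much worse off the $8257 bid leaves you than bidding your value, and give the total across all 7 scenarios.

$11465

The deviation costs you only when the competing bid falls strictly between $8257 and $12234; elsewhere both bids give the same outcome.
$12202: truthful payoff $32, deviation payoff $0 → loss $32.
$8640: truthful payoff $3594, deviation payoff $0 → loss $3594.
$9213: truthful payoff $3021, deviation payoff $0 → loss $3021.
$12297: outcomes coincide → loss $0.
$10968: truthful payoff $1266, deviation payoff $0 → loss $1266.
$12540: outcomes coincide → loss $0.
$8682: truthful payoff $3552, deviation payoff $0 → loss $3552.
Total loss = $32 + $3594 + $3021 + $1266 + $3552 = $11465.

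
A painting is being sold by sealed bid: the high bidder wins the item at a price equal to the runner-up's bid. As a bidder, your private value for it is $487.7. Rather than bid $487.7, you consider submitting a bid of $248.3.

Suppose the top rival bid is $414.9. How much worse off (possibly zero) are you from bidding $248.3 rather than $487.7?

Bidding your value $487.7: you win (since $487.7 > $414.9) and pay $414.9. Payoff $72.8.
Bidding $248.3: you lose. Payoff $0.
The competing bid $414.9 lies between your shaded bid and your value, so underbidding forfeits an item you could have won at a profitable price.
Loss from deviating = $72.8 − ($0) = $72.8.

$72.8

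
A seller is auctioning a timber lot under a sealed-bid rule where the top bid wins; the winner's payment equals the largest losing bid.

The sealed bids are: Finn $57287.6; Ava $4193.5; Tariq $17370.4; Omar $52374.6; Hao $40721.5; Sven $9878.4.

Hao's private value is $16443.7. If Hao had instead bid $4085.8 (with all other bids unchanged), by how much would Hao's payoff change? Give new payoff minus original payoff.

$0

The highest bid among the other bidders is $57287.6; Hao's bid doesn't change that.
Original bid $40721.5: Hao is not highest (top rival bid is $57287.6); payoff $0.
Alternative bid $4085.8: Hao is not highest (top rival bid is $57287.6); payoff $0.
Change in payoff = $0 − ($0) = $0.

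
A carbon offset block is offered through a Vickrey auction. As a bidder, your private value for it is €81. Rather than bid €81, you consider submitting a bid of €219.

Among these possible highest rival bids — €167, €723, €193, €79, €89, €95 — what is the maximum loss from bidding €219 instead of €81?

€112

€167: truthful gives €0, deviation gives −€86 → loss €86.
€723: same outcome either way → loss €0.
€193: truthful gives €0, deviation gives −€112 → loss €112.
€79: same outcome either way → loss €0.
€89: truthful gives €0, deviation gives −€8 → loss €8.
€95: truthful gives €0, deviation gives −€14 → loss €14.
Maximum loss: €112.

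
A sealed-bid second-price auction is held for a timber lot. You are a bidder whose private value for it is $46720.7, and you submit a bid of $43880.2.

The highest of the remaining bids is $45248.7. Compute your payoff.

$0

Your bid $43880.2 is below the highest competing bid $45248.7, so you lose.
A losing bidder pays nothing and receives nothing: payoff = $0.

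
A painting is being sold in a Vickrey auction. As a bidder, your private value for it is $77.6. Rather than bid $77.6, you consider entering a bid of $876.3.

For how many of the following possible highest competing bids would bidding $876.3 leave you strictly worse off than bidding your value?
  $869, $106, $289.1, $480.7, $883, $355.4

The deviation hurts exactly when the highest competing bid lies strictly between $77.6 and $876.3 — overbidding then wins at a price above your value.
$869: inside the interval → strictly worse (loss $791.4).
$106: inside the interval → strictly worse (loss $28.4).
$289.1: inside the interval → strictly worse (loss $211.5).
$480.7: inside the interval → strictly worse (loss $403.1).
$883: above both → same outcome either way.
$355.4: inside the interval → strictly worse (loss $277.8).
Count: 5.

5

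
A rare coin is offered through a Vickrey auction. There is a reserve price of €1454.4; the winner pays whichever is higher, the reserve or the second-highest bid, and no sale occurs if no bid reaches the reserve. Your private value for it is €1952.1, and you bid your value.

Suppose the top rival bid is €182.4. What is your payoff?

Your bid €1952.1 is the highest and exceeds the reserve.
Price = max(second-highest bid, reserve) = max(€182.4, €1454.4) = €1454.4.
Payoff = €1952.1 − €1454.4 = €497.7.

€497.7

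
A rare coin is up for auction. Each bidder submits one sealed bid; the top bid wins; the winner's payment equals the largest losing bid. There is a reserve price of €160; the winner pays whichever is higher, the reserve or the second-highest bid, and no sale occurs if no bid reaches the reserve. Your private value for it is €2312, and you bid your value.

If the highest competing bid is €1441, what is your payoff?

Your bid €2312 is the highest and exceeds the reserve.
Price = max(second-highest bid, reserve) = max(€1441, €160) = €1441.
Payoff = €2312 − €1441 = €871.

€871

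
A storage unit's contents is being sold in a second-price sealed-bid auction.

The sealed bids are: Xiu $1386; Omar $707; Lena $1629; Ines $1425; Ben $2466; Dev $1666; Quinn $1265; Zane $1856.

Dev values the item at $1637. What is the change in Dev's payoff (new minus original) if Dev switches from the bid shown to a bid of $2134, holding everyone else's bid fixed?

The highest bid among the other bidders is $2466; Dev's bid doesn't change that.
Original bid $1666: Dev is not highest (top rival bid is $2466); payoff $0.
Alternative bid $2134: Dev is not highest (top rival bid is $2466); payoff $0.
Change in payoff = $0 − ($0) = $0.

$0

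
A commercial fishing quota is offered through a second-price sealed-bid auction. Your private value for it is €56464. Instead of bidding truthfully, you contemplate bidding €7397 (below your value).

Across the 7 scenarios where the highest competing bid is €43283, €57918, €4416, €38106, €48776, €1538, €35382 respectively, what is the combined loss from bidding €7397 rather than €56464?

The deviation costs you only when the competing bid falls strictly between €7397 and €56464; elsewhere both bids give the same outcome.
€43283: truthful payoff €13181, deviation payoff €0 → loss €13181.
€57918: outcomes coincide → loss €0.
€4416: outcomes coincide → loss €0.
€38106: truthful payoff €18358, deviation payoff €0 → loss €18358.
€48776: truthful payoff €7688, deviation payoff €0 → loss €7688.
€1538: outcomes coincide → loss €0.
€35382: truthful payoff €21082, deviation payoff €0 → loss €21082.
Total loss = €13181 + €18358 + €7688 + €21082 = €60309.

€60309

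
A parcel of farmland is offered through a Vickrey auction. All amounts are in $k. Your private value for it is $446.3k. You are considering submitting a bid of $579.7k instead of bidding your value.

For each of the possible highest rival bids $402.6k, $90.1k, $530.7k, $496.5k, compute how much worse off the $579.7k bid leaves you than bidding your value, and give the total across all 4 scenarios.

The deviation costs you only when the competing bid falls strictly between $446.3k and $579.7k; elsewhere both bids give the same outcome.
$402.6k: outcomes coincide → loss $0k.
$90.1k: outcomes coincide → loss $0k.
$530.7k: truthful payoff $0k, deviation payoff −$84.4k → loss $84.4k.
$496.5k: truthful payoff $0k, deviation payoff −$50.2k → loss $50.2k.
Total loss = $84.4k + $50.2k = $134.6k.
Truthful bidding weakly dominates here: raising your bid can only win items priced above your value, and lowering it can only forfeit items priced below.

$134.6k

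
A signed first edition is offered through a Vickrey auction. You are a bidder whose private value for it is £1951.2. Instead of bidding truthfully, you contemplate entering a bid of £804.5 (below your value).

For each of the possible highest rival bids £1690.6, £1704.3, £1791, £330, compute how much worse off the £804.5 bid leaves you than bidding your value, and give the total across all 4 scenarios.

The deviation costs you only when the competing bid falls strictly between £804.5 and £1951.2; elsewhere both bids give the same outcome.
£1690.6: truthful payoff £260.6, deviation payoff £0 → loss £260.6.
£1704.3: truthful payoff £246.9, deviation payoff £0 → loss £246.9.
£1791: truthful payoff £160.2, deviation payoff £0 → loss £160.2.
£330: outcomes coincide → loss £0.
Total loss = £260.6 + £246.9 + £160.2 = £667.7.

£667.7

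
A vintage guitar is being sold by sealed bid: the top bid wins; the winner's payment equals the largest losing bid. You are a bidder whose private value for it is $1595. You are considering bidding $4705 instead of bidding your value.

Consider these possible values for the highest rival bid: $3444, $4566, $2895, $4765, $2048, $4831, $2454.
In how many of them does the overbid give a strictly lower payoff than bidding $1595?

5

The deviation hurts exactly when the highest competing bid lies strictly between $1595 and $4705 — overbidding then wins at a price above your value.
$3444: inside the interval → strictly worse (loss $1849).
$4566: inside the interval → strictly worse (loss $2971).
$2895: inside the interval → strictly worse (loss $1300).
$4765: above both → same outcome either way.
$2048: inside the interval → strictly worse (loss $453).
$4831: above both → same outcome either way.
$2454: inside the interval → strictly worse (loss $859).
Count: 5.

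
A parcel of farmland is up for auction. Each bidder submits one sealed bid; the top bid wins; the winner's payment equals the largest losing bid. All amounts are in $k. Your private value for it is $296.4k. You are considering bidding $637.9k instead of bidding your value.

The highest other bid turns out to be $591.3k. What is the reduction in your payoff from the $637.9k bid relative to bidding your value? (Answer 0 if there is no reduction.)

Bidding your value $296.4k: you lose (since $296.4k < $591.3k). Payoff $0k.
Bidding $637.9k: you win and pay $591.3k. Payoff $296.4k − $591.3k = −$294.9k.
The competing bid $591.3k lies between your value and your inflated bid, so overbidding wins an item priced above your value.
Loss from deviating = $0k − (−$294.9k) = $294.9k.

$294.9k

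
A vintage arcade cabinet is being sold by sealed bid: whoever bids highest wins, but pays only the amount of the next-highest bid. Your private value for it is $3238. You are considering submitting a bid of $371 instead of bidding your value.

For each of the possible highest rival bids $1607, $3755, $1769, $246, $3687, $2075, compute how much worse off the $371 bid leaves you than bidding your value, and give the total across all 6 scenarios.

$4263

The deviation costs you only when the competing bid falls strictly between $371 and $3238; elsewhere both bids give the same outcome.
$1607: truthful payoff $1631, deviation payoff $0 → loss $1631.
$3755: outcomes coincide → loss $0.
$1769: truthful payoff $1469, deviation payoff $0 → loss $1469.
$246: outcomes coincide → loss $0.
$3687: outcomes coincide → loss $0.
$2075: truthful payoff $1163, deviation payoff $0 → loss $1163.
Total loss = $1631 + $1469 + $1163 = $4263.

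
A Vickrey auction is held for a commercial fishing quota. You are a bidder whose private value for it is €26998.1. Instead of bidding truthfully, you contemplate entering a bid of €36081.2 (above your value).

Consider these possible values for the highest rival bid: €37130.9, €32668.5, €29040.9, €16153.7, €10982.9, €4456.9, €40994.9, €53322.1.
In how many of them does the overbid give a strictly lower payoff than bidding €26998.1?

The deviation hurts exactly when the highest competing bid lies strictly between €26998.1 and €36081.2 — overbidding then wins at a price above your value.
€37130.9: above both → same outcome either way.
€32668.5: inside the interval → strictly worse (loss €5670.4).
€29040.9: inside the interval → strictly worse (loss €2042.8).
€16153.7: below both → same outcome either way.
€10982.9: below both → same outcome either way.
€4456.9: below both → same outcome either way.
€40994.9: above both → same outcome either way.
€53322.1: above both → same outcome either way.
Count: 2.

2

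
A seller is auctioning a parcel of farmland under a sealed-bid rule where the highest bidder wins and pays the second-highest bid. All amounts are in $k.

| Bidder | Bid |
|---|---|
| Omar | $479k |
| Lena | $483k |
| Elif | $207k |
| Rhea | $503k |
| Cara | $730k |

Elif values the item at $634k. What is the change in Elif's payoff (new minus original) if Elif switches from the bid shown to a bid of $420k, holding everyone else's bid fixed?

The highest bid among the other bidders is $730k; Elif's bid doesn't change that.
Original bid $207k: Elif is not highest (top rival bid is $730k); payoff $0k.
Alternative bid $420k: Elif is not highest (top rival bid is $730k); payoff $0k.
Change in payoff = $0k − ($0k) = $0k.

$0k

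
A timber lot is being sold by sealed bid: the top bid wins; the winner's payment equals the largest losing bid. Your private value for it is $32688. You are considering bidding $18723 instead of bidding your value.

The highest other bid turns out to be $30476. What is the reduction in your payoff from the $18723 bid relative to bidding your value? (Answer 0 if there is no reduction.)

Bidding your value $32688: you win (since $32688 > $30476) and pay $30476. Payoff $2212.
Bidding $18723: you lose. Payoff $0.
The competing bid $30476 lies between your shaded bid and your value, so underbidding forfeits an item you could have won at a profitable price.
Loss from deviating = $2212 − ($0) = $2212.

$2212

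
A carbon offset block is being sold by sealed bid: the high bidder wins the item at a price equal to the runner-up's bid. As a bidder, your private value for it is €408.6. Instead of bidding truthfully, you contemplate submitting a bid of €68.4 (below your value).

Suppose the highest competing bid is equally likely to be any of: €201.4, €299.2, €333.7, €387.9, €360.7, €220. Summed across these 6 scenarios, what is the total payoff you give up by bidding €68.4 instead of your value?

The deviation costs you only when the competing bid falls strictly between €68.4 and €408.6; elsewhere both bids give the same outcome.
€201.4: truthful payoff €207.2, deviation payoff €0 → loss €207.2.
€299.2: truthful payoff €109.4, deviation payoff €0 → loss €109.4.
€333.7: truthful payoff €74.9, deviation payoff €0 → loss €74.9.
€387.9: truthful payoff €20.7, deviation payoff €0 → loss €20.7.
€360.7: truthful payoff €47.9, deviation payoff €0 → loss €47.9.
€220: truthful payoff €188.6, deviation payoff €0 → loss €188.6.
Total loss = €207.2 + €109.4 + €74.9 + €20.7 + €47.9 + €188.6 = €648.7.
Because the price is fixed by the runner-up's bid, deviating from your value can only change a good outcome into a bad one — never the reverse.

€648.7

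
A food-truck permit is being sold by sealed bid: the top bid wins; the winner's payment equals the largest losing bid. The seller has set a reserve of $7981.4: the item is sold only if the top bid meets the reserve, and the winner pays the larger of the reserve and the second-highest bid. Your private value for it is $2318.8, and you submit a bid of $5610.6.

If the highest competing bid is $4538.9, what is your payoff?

Your bid $5610.6 is the highest bid but falls below the reserve $7981.4, so the item goes unsold. Payoff $0.

$0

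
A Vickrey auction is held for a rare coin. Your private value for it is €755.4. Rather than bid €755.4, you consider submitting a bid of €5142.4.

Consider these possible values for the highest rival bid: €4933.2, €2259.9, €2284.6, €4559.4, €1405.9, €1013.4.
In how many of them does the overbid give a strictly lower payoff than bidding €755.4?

The deviation hurts exactly when the highest competing bid lies strictly between €755.4 and €5142.4 — overbidding then wins at a price above your value.
€4933.2: inside the interval → strictly worse (loss €4177.8).
€2259.9: inside the interval → strictly worse (loss €1504.5).
€2284.6: inside the interval → strictly worse (loss €1529.2).
€4559.4: inside the interval → strictly worse (loss €3804).
€1405.9: inside the interval → strictly worse (loss €650.5).
€1013.4: inside the interval → strictly worse (loss €258).
Count: 6.

6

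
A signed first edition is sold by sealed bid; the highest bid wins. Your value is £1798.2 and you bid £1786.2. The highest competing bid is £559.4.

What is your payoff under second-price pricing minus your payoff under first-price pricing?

£1226.8

You have the highest bid, so you win under either rule.
Second-price: pay £559.4 → payoff £1238.8.
First-price: pay your own bid £1786.2 → payoff £12.
Difference = £1238.8 − (£12) = £1226.8.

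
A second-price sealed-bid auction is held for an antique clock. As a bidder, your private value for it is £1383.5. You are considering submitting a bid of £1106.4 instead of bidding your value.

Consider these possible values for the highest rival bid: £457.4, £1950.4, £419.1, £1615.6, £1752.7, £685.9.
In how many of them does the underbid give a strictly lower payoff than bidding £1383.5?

The deviation hurts exactly when the highest competing bid lies strictly between £1106.4 and £1383.5 — underbidding then forfeits a profitable win.
£457.4: below both → same outcome either way.
£1950.4: above both → same outcome either way.
£419.1: below both → same outcome either way.
£1615.6: above both → same outcome either way.
£1752.7: above both → same outcome either way.
£685.9: below both → same outcome either way.
Count: 0.

0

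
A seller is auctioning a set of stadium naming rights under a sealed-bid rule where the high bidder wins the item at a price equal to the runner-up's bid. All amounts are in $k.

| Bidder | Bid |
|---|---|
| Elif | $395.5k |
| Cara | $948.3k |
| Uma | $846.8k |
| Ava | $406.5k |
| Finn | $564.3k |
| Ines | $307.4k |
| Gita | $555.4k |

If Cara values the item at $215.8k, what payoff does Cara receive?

Highest bid: Cara at $948.3k, so Cara wins.
Second-highest bid: Uma at $846.8k — that is the price the winner pays.
Cara's payoff = value − price = $215.8k − $846.8k = −$631k.

−$631k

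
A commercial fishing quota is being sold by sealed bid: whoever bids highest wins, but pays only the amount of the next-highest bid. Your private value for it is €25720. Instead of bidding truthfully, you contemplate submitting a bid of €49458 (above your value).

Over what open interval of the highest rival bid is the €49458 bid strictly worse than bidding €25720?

If the competing bid is below €25720, both bids win at the same price — no difference.
If it is above €49458, both bids lose — no difference.
If it lies strictly between €25720 and €49458, bidding your value loses (payoff 0) while bidding €49458 wins at a price above your value (payoff negative).
So the deviation strictly hurts on the open interval (€25720, €49458).

(€25720, €49458)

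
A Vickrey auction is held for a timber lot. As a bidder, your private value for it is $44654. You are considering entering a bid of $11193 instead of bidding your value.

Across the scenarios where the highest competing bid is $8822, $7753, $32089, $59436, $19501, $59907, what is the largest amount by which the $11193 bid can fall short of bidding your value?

$25153

$8822: same outcome either way → loss $0.
$7753: same outcome either way → loss $0.
$32089: truthful gives $12565, deviation gives $0 → loss $12565.
$59436: same outcome either way → loss $0.
$19501: truthful gives $25153, deviation gives $0 → loss $25153.
$59907: same outcome either way → loss $0.
Maximum loss: $25153.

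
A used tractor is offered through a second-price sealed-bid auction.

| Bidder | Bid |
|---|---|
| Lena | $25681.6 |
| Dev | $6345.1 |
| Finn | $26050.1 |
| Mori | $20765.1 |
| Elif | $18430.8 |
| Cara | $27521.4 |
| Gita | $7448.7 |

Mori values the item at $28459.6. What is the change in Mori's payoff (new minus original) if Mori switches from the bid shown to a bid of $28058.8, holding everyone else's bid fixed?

The highest bid among the other bidders is $27521.4; Mori's bid doesn't change that.
Original bid $20765.1: Mori is not highest (top rival bid is $27521.4); payoff $0.
Alternative bid $28058.8: Mori is highest, pays the top rival bid $27521.4; payoff $28459.6 − $27521.4 = $938.2.
Change in payoff = $938.2 − ($0) = $938.2.

$938.2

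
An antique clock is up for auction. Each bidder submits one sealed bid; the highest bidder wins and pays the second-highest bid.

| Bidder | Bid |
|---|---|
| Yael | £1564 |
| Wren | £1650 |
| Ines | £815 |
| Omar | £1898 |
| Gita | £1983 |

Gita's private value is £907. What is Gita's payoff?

Highest bid: Gita at £1983, so Gita wins.
Second-highest bid: Omar at £1898 — that is the price the winner pays.
Gita's payoff = value − price = £907 − £1898 = −£991.

−£991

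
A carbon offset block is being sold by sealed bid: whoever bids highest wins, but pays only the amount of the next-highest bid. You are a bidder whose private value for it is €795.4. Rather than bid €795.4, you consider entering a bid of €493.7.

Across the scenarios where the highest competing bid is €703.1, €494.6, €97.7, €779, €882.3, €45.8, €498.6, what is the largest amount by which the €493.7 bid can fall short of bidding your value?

€703.1: truthful gives €92.3, deviation gives €0 → loss €92.3.
€494.6: truthful gives €300.8, deviation gives €0 → loss €300.8.
€97.7: same outcome either way → loss €0.
€779: truthful gives €16.4, deviation gives €0 → loss €16.4.
€882.3: same outcome either way → loss €0.
€45.8: same outcome either way → loss €0.
€498.6: truthful gives €296.8, deviation gives €0 → loss €296.8.
Maximum loss: €300.8.

€300.8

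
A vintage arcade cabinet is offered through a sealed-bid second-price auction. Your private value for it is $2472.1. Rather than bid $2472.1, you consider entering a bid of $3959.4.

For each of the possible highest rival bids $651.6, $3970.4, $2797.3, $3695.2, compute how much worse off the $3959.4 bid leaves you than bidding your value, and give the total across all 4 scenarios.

$1548.3

The deviation costs you only when the competing bid falls strictly between $2472.1 and $3959.4; elsewhere both bids give the same outcome.
$651.6: outcomes coincide → loss $0.
$3970.4: outcomes coincide → loss $0.
$2797.3: truthful payoff $0, deviation payoff −$325.2 → loss $325.2.
$3695.2: truthful payoff $0, deviation payoff −$1223.1 → loss $1223.1.
Total loss = $325.2 + $1223.1 = $1548.3.
Truthful bidding weakly dominates here: raising your bid can only win items priced above your value, and lowering it can only forfeit items priced below.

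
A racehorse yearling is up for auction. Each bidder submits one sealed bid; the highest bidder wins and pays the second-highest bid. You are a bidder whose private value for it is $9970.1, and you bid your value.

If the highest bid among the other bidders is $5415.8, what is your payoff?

$4554.3

Your bid $9970.1 exceeds the highest competing bid $5415.8, so you win.
In a second-price auction the winner pays the second-highest bid, $5415.8.
Payoff = value − price = $9970.1 − $5415.8 = $4554.3.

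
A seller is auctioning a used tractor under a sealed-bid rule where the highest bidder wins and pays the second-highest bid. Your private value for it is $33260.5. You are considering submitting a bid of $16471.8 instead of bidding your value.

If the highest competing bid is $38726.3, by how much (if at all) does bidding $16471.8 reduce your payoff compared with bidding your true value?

$0

Bidding your value $33260.5: you lose (since $33260.5 < $38726.3). Payoff $0.
Bidding $16471.8: you lose. Payoff $0.
Difference = $0 − $0 = $0; both bids lead to the same outcome because the competing bid is above both your value and your alternative bid.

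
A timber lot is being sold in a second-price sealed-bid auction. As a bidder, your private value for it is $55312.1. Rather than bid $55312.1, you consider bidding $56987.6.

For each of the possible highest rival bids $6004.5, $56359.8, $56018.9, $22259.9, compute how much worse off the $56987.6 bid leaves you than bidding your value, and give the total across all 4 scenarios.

The deviation costs you only when the competing bid falls strictly between $55312.1 and $56987.6; elsewhere both bids give the same outcome.
$6004.5: outcomes coincide → loss $0.
$56359.8: truthful payoff $0, deviation payoff −$1047.7 → loss $1047.7.
$56018.9: truthful payoff $0, deviation payoff −$706.8 → loss $706.8.
$22259.9: outcomes coincide → loss $0.
Total loss = $1047.7 + $706.8 = $1754.5.

$1754.5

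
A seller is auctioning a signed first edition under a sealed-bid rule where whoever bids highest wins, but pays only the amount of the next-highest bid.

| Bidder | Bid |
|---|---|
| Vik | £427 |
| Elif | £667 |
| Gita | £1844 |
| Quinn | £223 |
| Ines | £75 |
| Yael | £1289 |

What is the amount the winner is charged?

Highest bid: Gita at £1844, so Gita wins.
Second-highest bid: Yael at £1289 — that is the price the winner pays.

£1289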